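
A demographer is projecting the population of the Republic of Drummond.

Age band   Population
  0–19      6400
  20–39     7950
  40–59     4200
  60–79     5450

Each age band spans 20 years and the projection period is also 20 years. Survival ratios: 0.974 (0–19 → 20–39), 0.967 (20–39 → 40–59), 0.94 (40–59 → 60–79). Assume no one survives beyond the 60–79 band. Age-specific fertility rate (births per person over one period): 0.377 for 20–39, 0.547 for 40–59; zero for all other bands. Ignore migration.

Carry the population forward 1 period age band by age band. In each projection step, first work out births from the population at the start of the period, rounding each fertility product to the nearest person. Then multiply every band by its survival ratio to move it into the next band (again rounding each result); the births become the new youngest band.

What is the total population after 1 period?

Period 1:
Births: 7950 × 0.377 = 2997, 4200 × 0.547 = 2297 — total 5294
20–39: 6400 × 0.974 = 6234
40–59: 7950 × 0.967 = 7688
60–79: 4200 × 0.94 = 3948
Giving 5294 / 6234 / 7688 / 3948.
Total after period 1: 5294 + 6234 + 7688 + 3948 = 23164

23164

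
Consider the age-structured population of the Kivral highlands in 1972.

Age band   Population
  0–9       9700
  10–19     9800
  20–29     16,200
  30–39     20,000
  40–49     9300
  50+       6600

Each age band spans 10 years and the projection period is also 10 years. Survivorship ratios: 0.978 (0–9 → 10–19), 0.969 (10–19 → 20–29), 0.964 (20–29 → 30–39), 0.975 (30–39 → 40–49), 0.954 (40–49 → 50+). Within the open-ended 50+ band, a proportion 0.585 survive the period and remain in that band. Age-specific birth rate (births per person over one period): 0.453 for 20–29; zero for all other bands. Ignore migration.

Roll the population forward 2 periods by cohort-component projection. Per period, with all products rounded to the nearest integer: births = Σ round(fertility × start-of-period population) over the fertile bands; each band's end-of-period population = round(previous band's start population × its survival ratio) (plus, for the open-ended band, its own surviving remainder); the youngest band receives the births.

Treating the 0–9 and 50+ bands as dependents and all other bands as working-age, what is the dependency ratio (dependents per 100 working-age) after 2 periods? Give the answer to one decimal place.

74.5

Let group 1 be 0–9 through group 6 = 50+.
Period 1:
Births: 16200 × 0.453 = 7339
Group 2: 9700 × 0.978 = 9487
Group 3: 9800 × 0.969 = 9496
Group 4: 16200 × 0.964 = 15617
Group 5: 20000 × 0.975 = 19500
Group 6: 9300 × 0.954 + 6600 × 0.585 = 8872 + 3861 = 12733
Giving 7339 / 9487 / 9496 / 15617 / 19500 / 12733.
Period 2:
Births: 9496 × 0.453 = 4302
Group 2: 7339 × 0.978 = 7178
Group 3: 9487 × 0.969 = 9193
Group 4: 9496 × 0.964 = 9154
Group 5: 15617 × 0.975 = 15227
Group 6: 19500 × 0.954 + 12733 × 0.585 = 18603 + 7449 = 26052
Giving 4302 / 7178 / 9193 / 9154 / 15227 / 26052.
Dependents (band 0–9 + band 50+) = 4302 + 26052 = 30354; working-age = 40752; ratio = 30354/40752 × 100 = 74.5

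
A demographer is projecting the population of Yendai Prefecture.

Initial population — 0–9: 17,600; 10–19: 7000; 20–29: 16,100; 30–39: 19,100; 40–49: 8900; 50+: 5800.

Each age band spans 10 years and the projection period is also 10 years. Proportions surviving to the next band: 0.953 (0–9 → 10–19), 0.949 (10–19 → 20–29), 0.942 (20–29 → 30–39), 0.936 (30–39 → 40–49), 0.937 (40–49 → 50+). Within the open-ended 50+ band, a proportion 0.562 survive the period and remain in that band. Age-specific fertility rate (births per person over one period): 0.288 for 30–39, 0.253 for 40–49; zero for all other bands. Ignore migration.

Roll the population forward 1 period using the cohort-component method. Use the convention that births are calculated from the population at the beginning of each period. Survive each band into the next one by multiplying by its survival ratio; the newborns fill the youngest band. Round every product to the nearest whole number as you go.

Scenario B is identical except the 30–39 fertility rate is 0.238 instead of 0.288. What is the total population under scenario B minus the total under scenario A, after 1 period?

-955

[period 1]
Births: 19100 × 0.288 = 5501 ; 8900 × 0.253 = 2252 → 7753
10–19: 17600 × 0.953 = 16773
20–29: 7000 × 0.949 = 6643
30–39: 16100 × 0.942 = 15166
40–49: 19100 × 0.936 = 17878
50+: 8900 × 0.937 + 5800 × 0.562 = 8339 + 3260 = 11599
→ [7753, 16773, 6643, 15166, 17878, 11599]
Scenario A total after 1 period: 75812
Scenario B projection —
[period 1]
Births: 19100 × 0.238 = 4546 ; 8900 × 0.253 = 2252 → 6798
10–19: 17600 × 0.953 = 16773
20–29: 7000 × 0.949 = 6643
30–39: 16100 × 0.942 = 15166
40–49: 19100 × 0.936 = 17878
50+: 8900 × 0.937 + 5800 × 0.562 = 8339 + 3260 = 11599
→ [6798, 16773, 6643, 15166, 17878, 11599]
Scenario B total after 1 period: 74857
Difference B − A = 74857 − 75812 = -955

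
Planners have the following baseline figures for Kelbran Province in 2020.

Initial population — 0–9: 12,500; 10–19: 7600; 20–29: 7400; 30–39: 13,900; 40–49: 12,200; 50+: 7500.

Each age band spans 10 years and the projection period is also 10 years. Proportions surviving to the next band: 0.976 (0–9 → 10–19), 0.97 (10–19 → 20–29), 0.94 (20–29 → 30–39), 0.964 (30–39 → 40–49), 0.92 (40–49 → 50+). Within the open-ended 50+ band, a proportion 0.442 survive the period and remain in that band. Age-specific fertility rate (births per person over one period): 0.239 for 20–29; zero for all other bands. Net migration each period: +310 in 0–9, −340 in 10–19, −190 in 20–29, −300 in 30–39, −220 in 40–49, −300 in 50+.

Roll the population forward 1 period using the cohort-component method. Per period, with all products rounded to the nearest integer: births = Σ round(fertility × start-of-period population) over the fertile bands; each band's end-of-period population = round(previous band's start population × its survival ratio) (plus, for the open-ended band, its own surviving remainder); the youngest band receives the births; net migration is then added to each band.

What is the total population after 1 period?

55196

Period 1.
Births: 7400 × 0.239 = 1769
10–19: 12500 × 0.976 = 12200
20–29: 7600 × 0.97 = 7372
30–39: 7400 × 0.94 = 6956
40–49: 13900 × 0.964 = 13400
50+: 12200 × 0.92 + 7500 × 0.442 = 11224 + 3315 = 14539
Net migration: 0–9 + 310 → 2079; 10–19 − 340 → 11860; 20–29 − 190 → 7182; 30–39 − 300 → 6656; 40–49 − 220 → 13180; 50+ − 300 → 14239
End of period: [2079, 11860, 7182, 6656, 13180, 14239]
Total after period 1: 2079 + 11860 + 7182 + 6656 + 13180 + 14239 = 55196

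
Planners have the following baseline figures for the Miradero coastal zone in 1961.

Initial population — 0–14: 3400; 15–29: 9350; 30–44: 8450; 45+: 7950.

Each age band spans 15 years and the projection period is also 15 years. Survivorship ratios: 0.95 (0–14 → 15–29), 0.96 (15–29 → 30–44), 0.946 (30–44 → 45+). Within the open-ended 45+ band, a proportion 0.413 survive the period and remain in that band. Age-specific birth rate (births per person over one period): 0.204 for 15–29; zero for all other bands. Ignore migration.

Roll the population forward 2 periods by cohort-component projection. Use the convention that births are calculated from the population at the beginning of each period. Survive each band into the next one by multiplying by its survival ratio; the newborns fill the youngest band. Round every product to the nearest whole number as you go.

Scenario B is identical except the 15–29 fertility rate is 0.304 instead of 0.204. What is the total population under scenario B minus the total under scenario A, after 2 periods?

1211

— Period 1 —
Births: 9350 × 0.204 = 1907
15–29: 3400 × 0.95 = 3230
30–44: 9350 × 0.96 = 8976
45+: 8450 × 0.946 + 7950 × 0.413 = 7994 + 3283 = 11277
Giving 1907 / 3230 / 8976 / 11277.
— Period 2 —
Births: 3230 × 0.204 = 659
15–29: 1907 × 0.95 = 1812
30–44: 3230 × 0.96 = 3101
45+: 8976 × 0.946 + 11277 × 0.413 = 8491 + 4657 = 13148
Giving 659 / 1812 / 3101 / 13148.
Scenario A total after 2 periods: 18720
Scenario B projection —
— Period 1 —
Births: 9350 × 0.304 = 2842
15–29: 3400 × 0.95 = 3230
30–44: 9350 × 0.96 = 8976
45+: 8450 × 0.946 + 7950 × 0.413 = 7994 + 3283 = 11277
Giving 2842 / 3230 / 8976 / 11277.
— Period 2 —
Births: 3230 × 0.304 = 982
15–29: 2842 × 0.95 = 2700
30–44: 3230 × 0.96 = 3101
45+: 8976 × 0.946 + 11277 × 0.413 = 8491 + 4657 = 13148
Giving 982 / 2700 / 3101 / 13148.
Scenario B total after 2 periods: 19931
Difference B − A = 19931 − 18720 = 1211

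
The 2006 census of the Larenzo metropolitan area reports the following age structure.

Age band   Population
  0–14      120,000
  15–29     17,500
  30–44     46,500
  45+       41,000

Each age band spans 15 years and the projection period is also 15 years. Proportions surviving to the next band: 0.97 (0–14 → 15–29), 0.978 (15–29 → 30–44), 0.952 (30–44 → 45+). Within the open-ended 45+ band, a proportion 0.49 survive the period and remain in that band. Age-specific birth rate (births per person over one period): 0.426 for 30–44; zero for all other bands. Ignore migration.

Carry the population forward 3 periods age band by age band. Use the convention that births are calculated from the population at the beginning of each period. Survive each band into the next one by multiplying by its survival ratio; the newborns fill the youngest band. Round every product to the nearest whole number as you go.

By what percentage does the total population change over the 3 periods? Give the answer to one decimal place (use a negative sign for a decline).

Let group 1 be 0–14 through group 4 = 45+.
After projecting period 1:
Births: 46500 * 0.426 = 19809
Group 2: 120000 * 0.97 = 116400
Group 3: 17500 * 0.978 = 17115
Group 4: 46500 * 0.952 + 41000 * 0.49 = 44268 + 20090 = 64358
End of period: [19809, 116400, 17115, 64358]
After projecting period 2:
Births: 17115 * 0.426 = 7291
Group 2: 19809 * 0.97 = 19215
Group 3: 116400 * 0.978 = 113839
Group 4: 17115 * 0.952 + 64358 * 0.49 = 16293 + 31535 = 47828
End of period: [7291, 19215, 113839, 47828]
After projecting period 3:
Births: 113839 * 0.426 = 48495
Group 2: 7291 * 0.97 = 7072
Group 3: 19215 * 0.978 = 18792
Group 4: 113839 * 0.952 + 47828 * 0.49 = 108375 + 23436 = 131811
End of period: [48495, 7072, 18792, 131811]
Total: 225000 → 206170; change = -18830; percentage change = -8.4%

-8.4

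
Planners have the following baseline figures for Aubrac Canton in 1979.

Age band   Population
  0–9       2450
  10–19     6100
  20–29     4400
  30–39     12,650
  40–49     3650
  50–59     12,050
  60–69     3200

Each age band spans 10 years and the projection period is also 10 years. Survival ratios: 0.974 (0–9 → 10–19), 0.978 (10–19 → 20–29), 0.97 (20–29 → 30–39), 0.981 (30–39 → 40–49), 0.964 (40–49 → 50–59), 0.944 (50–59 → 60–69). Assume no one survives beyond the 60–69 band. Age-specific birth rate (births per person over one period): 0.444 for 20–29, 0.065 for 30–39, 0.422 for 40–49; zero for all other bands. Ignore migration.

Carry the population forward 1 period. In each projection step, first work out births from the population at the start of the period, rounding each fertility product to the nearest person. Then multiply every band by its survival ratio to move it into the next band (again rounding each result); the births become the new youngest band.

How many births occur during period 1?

4316

Period 1.
Births: 4400 × 0.444 = 1954  |  12650 × 0.065 = 822  |  3650 × 0.422 = 1540 → total 4316
10–19: 2450 × 0.974 = 2386
20–29: 6100 × 0.978 = 5966
30–39: 4400 × 0.97 = 4268
40–49: 12650 × 0.981 = 12410
50–59: 3650 × 0.964 = 3519
60–69: 12050 × 0.944 = 11375
Giving 4316 / 2386 / 5966 / 4268 / 12410 / 3519 / 11375.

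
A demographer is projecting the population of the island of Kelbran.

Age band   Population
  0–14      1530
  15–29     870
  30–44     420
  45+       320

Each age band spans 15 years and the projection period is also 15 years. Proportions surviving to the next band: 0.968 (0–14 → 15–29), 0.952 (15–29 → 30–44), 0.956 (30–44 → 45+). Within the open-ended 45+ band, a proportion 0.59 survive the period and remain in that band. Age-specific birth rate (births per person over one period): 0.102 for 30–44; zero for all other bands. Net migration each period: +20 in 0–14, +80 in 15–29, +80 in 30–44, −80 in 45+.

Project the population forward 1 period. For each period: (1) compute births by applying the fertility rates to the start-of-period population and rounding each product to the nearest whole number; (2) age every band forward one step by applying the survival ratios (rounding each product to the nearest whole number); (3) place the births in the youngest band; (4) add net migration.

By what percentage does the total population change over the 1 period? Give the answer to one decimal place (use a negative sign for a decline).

-3.1

[period 1]
Births: 420 * 0.102 = 43
15–29: 1530 * 0.968 = 1481
30–44: 870 * 0.952 = 828
45+: 420 * 0.956 + 320 * 0.59 = 402 + 189 = 591
Net migration: 0–14 + 20 → 63; 15–29 + 80 → 1561; 30–44 + 80 → 908; 45+ − 80 → 511
Giving 63 / 1561 / 908 / 511.
Total: 3140 → 3043; change = -97; percentage change = -3.1%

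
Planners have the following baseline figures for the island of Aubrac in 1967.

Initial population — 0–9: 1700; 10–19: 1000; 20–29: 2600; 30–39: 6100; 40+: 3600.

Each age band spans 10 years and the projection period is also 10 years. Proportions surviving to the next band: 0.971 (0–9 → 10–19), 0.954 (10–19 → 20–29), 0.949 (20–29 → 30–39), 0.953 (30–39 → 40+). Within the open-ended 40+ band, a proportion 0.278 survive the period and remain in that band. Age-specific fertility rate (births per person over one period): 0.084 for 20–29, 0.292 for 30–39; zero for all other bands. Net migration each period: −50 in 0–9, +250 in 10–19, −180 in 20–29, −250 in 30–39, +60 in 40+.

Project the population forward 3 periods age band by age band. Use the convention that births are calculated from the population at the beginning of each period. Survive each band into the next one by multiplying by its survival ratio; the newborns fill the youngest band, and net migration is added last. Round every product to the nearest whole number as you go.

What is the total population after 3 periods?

— Period 1 —
Births: 2600 * 0.084 = 218, 6100 * 0.292 = 1781 ⇒ total 1999
10–19: 1700 * 0.971 = 1651
20–29: 1000 * 0.954 = 954
30–39: 2600 * 0.949 = 2467
40+: 6100 * 0.953 + 3600 * 0.278 = 5813 + 1001 = 6814
Net migration: 0–9 − 50 → 1949; 10–19 + 250 → 1901; 20–29 − 180 → 774; 30–39 − 250 → 2217; 40+ + 60 → 6874
Giving 1949 / 1901 / 774 / 2217 / 6874.
— Period 2 —
Births: 774 * 0.084 = 65, 2217 * 0.292 = 647 ⇒ total 712
10–19: 1949 * 0.971 = 1892
20–29: 1901 * 0.954 = 1814
30–39: 774 * 0.949 = 735
40+: 2217 * 0.953 + 6874 * 0.278 = 2113 + 1911 = 4024
Net migration: 0–9 − 50 → 662; 10–19 + 250 → 2142; 20–29 − 180 → 1634; 30–39 − 250 → 485; 40+ + 60 → 4084
Giving 662 / 2142 / 1634 / 485 / 4084.
— Period 3 —
Births: 1634 * 0.084 = 137, 485 * 0.292 = 142 ⇒ total 279
10–19: 662 * 0.971 = 643
20–29: 2142 * 0.954 = 2043
30–39: 1634 * 0.949 = 1551
40+: 485 * 0.953 + 4084 * 0.278 = 462 + 1135 = 1597
Net migration: 0–9 − 50 → 229; 10–19 + 250 → 893; 20–29 − 180 → 1863; 30–39 − 250 → 1301; 40+ + 60 → 1657
Giving 229 / 893 / 1863 / 1301 / 1657.
Total after period 3: 229 + 893 + 1863 + 1301 + 1657 = 5943

5943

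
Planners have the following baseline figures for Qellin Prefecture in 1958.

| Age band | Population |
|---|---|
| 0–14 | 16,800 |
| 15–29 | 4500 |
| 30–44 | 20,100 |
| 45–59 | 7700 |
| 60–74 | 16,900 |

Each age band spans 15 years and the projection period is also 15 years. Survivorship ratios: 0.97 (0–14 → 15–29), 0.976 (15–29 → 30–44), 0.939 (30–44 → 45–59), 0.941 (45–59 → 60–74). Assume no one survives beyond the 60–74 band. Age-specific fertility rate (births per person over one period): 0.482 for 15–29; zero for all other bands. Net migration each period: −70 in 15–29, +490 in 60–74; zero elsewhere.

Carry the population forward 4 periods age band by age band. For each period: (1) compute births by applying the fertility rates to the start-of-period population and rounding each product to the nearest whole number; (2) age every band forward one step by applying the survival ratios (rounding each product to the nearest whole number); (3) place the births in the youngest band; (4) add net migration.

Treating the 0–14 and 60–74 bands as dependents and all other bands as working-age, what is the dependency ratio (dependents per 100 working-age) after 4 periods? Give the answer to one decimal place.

Period 1:
Births: 4500 × 0.482 = 2169
15–29: 16800 × 0.97 = 16296
30–44: 4500 × 0.976 = 4392
45–59: 20100 × 0.939 = 18874
60–74: 7700 × 0.941 = 7246
Net migration: 15–29 − 70 → 16226; 60–74 + 490 → 7736
→ [2169, 16226, 4392, 18874, 7736]
Period 2:
Births: 16226 × 0.482 = 7821
15–29: 2169 × 0.97 = 2104
30–44: 16226 × 0.976 = 15837
45–59: 4392 × 0.939 = 4124
60–74: 18874 × 0.941 = 17760
Net migration: 15–29 − 70 → 2034; 60–74 + 490 → 18250
→ [7821, 2034, 15837, 4124, 18250]
Period 3:
Births: 2034 × 0.482 = 980
15–29: 7821 × 0.97 = 7586
30–44: 2034 × 0.976 = 1985
45–59: 15837 × 0.939 = 14871
60–74: 4124 × 0.941 = 3881
Net migration: 15–29 − 70 → 7516; 60–74 + 490 → 4371
→ [980, 7516, 1985, 14871, 4371]
Period 4:
Births: 7516 × 0.482 = 3623
15–29: 980 × 0.97 = 951
30–44: 7516 × 0.976 = 7336
45–59: 1985 × 0.939 = 1864
60–74: 14871 × 0.941 = 13994
Net migration: 15–29 − 70 → 881; 60–74 + 490 → 14484
→ [3623, 881, 7336, 1864, 14484]
Dependents (band 0–14 + band 60–74) = 3623 + 14484 = 18107; working-age = 10081; ratio = 18107/10081 × 100 = 179.6

179.6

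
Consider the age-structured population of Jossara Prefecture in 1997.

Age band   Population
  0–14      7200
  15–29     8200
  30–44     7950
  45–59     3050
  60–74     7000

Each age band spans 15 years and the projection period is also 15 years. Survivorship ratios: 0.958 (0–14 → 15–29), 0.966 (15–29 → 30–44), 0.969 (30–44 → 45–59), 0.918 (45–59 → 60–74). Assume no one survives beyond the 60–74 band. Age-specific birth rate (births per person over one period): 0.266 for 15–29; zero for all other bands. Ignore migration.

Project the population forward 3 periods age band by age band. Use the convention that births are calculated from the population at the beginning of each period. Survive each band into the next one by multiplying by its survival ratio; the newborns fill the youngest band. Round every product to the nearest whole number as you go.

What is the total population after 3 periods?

Let group 1 be 0–14 through group 5 = 60–74.
— Period 1 —
Births: 8200 × 0.266 = 2181
Group 2: 7200 × 0.958 = 6898
Group 3: 8200 × 0.966 = 7921
Group 4: 7950 × 0.969 = 7704
Group 5: 3050 × 0.918 = 2800
→ [2181, 6898, 7921, 7704, 2800]
— Period 2 —
Births: 6898 × 0.266 = 1835
Group 2: 2181 × 0.958 = 2089
Group 3: 6898 × 0.966 = 6663
Group 4: 7921 × 0.969 = 7675
Group 5: 7704 × 0.918 = 7072
→ [1835, 2089, 6663, 7675, 7072]
— Period 3 —
Births: 2089 × 0.266 = 556
Group 2: 1835 × 0.958 = 1758
Group 3: 2089 × 0.966 = 2018
Group 4: 6663 × 0.969 = 6456
Group 5: 7675 × 0.918 = 7046
→ [556, 1758, 2018, 6456, 7046]
Total after period 3: 556 + 1758 + 2018 + 6456 + 7046 = 17834

17834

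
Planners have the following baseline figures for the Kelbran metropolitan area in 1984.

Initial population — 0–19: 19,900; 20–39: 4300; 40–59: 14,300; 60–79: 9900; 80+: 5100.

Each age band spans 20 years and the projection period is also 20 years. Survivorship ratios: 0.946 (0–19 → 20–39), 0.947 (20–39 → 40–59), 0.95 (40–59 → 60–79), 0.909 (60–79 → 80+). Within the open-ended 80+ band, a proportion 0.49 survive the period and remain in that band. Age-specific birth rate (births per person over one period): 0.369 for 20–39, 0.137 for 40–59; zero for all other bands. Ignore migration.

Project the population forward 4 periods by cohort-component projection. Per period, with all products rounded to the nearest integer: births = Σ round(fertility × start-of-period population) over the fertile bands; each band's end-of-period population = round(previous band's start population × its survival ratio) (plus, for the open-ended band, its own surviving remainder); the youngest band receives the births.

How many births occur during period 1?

(Bands numbered youngest = 1 to oldest = 5.)
Period 1.
Births: 4300 * 0.369 = 1587 ; 14300 * 0.137 = 1959 — total 3546
Band 2: 19900 * 0.946 = 18825
Band 3: 4300 * 0.947 = 4072
Band 4: 14300 * 0.95 = 13585
Band 5: 9900 * 0.909 + 5100 * 0.49 = 8999 + 2499 = 11498
Population now: 0–19=3546, 20–39=18825, 40–59=4072, 60–79=13585, 80+=11498

3546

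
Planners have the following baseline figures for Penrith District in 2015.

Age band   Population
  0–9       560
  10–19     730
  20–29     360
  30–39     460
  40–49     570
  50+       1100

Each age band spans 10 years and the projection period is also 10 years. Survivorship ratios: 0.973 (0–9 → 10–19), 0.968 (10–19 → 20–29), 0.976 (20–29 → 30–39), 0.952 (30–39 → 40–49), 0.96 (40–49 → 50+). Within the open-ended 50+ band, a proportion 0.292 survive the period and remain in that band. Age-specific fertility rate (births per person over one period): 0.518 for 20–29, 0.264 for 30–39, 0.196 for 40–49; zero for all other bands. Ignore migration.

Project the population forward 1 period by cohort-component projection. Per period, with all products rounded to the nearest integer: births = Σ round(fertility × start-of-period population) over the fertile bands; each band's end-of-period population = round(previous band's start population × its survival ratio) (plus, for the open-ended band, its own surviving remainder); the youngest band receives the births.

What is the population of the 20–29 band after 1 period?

Numbering the bands 1..6 from youngest to oldest:
Period 1.
Births: 360 × 0.518 = 186 ; 460 × 0.264 = 121 ; 570 × 0.196 = 112 — total 419
Band 2: 560 × 0.973 = 545
Band 3: 730 × 0.968 = 707
Band 4: 360 × 0.976 = 351
Band 5: 460 × 0.952 = 438
Band 6: 570 × 0.96 + 1100 × 0.292 = 547 + 321 = 868
Population now: 0–9=419, 10–19=545, 20–29=707, 30–39=351, 40–49=438, 50+=868

707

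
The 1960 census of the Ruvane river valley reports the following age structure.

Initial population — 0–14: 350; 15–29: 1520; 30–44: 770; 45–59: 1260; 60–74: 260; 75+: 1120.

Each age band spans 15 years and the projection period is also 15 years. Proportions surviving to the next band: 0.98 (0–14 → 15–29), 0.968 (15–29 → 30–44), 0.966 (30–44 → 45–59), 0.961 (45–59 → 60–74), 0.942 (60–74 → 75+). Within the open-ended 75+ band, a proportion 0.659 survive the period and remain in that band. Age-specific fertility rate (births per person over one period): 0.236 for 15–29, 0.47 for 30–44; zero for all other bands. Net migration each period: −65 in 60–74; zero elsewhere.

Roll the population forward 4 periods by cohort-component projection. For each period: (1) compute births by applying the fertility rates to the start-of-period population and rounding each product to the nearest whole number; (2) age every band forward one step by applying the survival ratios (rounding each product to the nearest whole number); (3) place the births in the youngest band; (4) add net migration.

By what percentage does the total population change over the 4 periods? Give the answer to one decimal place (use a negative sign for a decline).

Numbering the bands 1..6 from youngest to oldest:
Period 1.
Births: 1520 × 0.236 = 359, 770 × 0.47 = 362 → 721
Band 2: 350 × 0.98 = 343
Band 3: 1520 × 0.968 = 1471
Band 4: 770 × 0.966 = 744
Band 5: 1260 × 0.961 = 1211
Band 6: 260 × 0.942 + 1120 × 0.659 = 245 + 738 = 983
Net migration: Band 5 − 65 → 1146
Population now: 0–14=721, 15–29=343, 30–44=1471, 45–59=744, 60–74=1146, 75+=983
Period 2.
Births: 343 × 0.236 = 81, 1471 × 0.47 = 691 → 772
Band 2: 721 × 0.98 = 707
Band 3: 343 × 0.968 = 332
Band 4: 1471 × 0.966 = 1421
Band 5: 744 × 0.961 = 715
Band 6: 1146 × 0.942 + 983 × 0.659 = 1080 + 648 = 1728
Net migration: Band 5 − 65 → 650
Population now: 0–14=772, 15–29=707, 30–44=332, 45–59=1421, 60–74=650, 75+=1728
Period 3.
Births: 707 × 0.236 = 167, 332 × 0.47 = 156 → 323
Band 2: 772 × 0.98 = 757
Band 3: 707 × 0.968 = 684
Band 4: 332 × 0.966 = 321
Band 5: 1421 × 0.961 = 1366
Band 6: 650 × 0.942 + 1728 × 0.659 = 612 + 1139 = 1751
Net migration: Band 5 − 65 → 1301
Population now: 0–14=323, 15–29=757, 30–44=684, 45–59=321, 60–74=1301, 75+=1751
Period 4.
Births: 757 × 0.236 = 179, 684 × 0.47 = 321 → 500
Band 2: 323 × 0.98 = 317
Band 3: 757 × 0.968 = 733
Band 4: 684 × 0.966 = 661
Band 5: 321 × 0.961 = 308
Band 6: 1301 × 0.942 + 1751 × 0.659 = 1226 + 1154 = 2380
Net migration: Band 5 − 65 → 243
Population now: 0–14=500, 15–29=317, 30–44=733, 45–59=661, 60–74=243, 75+=2380
Total: 5280 → 4834; change = -446; percentage change = -8.4%

-8.4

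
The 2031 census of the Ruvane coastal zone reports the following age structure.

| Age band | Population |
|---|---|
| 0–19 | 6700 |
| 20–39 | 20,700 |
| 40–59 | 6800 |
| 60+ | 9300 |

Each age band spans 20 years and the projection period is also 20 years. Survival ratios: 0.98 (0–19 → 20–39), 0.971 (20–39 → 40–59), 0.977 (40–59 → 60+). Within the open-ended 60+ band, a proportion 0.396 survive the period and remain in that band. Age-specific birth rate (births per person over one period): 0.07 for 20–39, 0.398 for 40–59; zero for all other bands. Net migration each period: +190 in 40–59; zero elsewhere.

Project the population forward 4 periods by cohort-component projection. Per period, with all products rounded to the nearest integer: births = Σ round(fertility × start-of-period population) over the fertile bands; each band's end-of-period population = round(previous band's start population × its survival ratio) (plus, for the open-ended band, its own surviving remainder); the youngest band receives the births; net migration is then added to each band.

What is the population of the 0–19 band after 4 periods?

[period 1]
Births: 20700 × 0.07 = 1449, 6800 × 0.398 = 2706 → 4155
20–39: 6700 × 0.98 = 6566
40–59: 20700 × 0.971 = 20100
60+: 6800 × 0.977 + 9300 × 0.396 = 6644 + 3683 = 10327
Net migration: 40–59 + 190 → 20290
→ [4155, 6566, 20290, 10327]
[period 2]
Births: 6566 × 0.07 = 460, 20290 × 0.398 = 8075 → 8535
20–39: 4155 × 0.98 = 4072
40–59: 6566 × 0.971 = 6376
60+: 20290 × 0.977 + 10327 × 0.396 = 19823 + 4089 = 23912
Net migration: 40–59 + 190 → 6566
→ [8535, 4072, 6566, 23912]
[period 3]
Births: 4072 × 0.07 = 285, 6566 × 0.398 = 2613 → 2898
20–39: 8535 × 0.98 = 8364
40–59: 4072 × 0.971 = 3954
60+: 6566 × 0.977 + 23912 × 0.396 = 6415 + 9469 = 15884
Net migration: 40–59 + 190 → 4144
→ [2898, 8364, 4144, 15884]
[period 4]
Births: 8364 × 0.07 = 585, 4144 × 0.398 = 1649 → 2234
20–39: 2898 × 0.98 = 2840
40–59: 8364 × 0.971 = 8121
60+: 4144 × 0.977 + 15884 × 0.396 = 4049 + 6290 = 10339
Net migration: 40–59 + 190 → 8311
→ [2234, 2840, 8311, 10339]

2234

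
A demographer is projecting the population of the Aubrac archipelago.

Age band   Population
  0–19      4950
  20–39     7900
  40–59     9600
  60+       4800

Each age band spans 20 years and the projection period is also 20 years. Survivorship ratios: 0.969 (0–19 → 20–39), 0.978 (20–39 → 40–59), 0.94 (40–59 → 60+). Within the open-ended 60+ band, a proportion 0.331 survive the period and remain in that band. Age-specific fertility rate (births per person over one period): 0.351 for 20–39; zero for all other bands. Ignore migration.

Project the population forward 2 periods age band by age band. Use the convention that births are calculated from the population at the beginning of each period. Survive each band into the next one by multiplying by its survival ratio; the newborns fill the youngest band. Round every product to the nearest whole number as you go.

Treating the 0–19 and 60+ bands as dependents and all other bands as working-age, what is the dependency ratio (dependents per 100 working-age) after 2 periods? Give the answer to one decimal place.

168.9

Numbering the bands 1..4 from youngest to oldest:
After projecting period 1:
Births: 7900 × 0.351 = 2773
Band 2: 4950 × 0.969 = 4797
Band 3: 7900 × 0.978 = 7726
Band 4: 9600 × 0.94 + 4800 × 0.331 = 9024 + 1589 = 10613
Population now: 0–19=2773, 20–39=4797, 40–59=7726, 60+=10613
After projecting period 2:
Births: 4797 × 0.351 = 1684
Band 2: 2773 × 0.969 = 2687
Band 3: 4797 × 0.978 = 4691
Band 4: 7726 × 0.94 + 10613 × 0.331 = 7262 + 3513 = 10775
Population now: 0–19=1684, 20–39=2687, 40–59=4691, 60+=10775
Dependents (band 0–19 + band 60+) = 1684 + 10775 = 12459; working-age = 7378; ratio = 12459/7378 × 100 = 168.9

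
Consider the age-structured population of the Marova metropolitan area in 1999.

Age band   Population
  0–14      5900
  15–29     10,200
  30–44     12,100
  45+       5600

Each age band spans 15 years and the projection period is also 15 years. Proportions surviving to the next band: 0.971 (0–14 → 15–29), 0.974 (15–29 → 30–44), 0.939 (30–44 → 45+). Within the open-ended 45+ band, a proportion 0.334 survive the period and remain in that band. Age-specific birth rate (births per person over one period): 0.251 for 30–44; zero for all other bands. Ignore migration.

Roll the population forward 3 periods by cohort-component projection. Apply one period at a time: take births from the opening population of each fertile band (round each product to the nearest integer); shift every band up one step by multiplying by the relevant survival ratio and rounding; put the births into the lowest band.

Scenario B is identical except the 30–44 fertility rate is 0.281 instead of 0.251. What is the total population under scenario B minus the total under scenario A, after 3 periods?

799

[period 1]
Births: 12100 * 0.251 = 3037
15–29: 5900 * 0.971 = 5729
30–44: 10200 * 0.974 = 9935
45+: 12100 * 0.939 + 5600 * 0.334 = 11362 + 1870 = 13232
End of period: [3037, 5729, 9935, 13232]
[period 2]
Births: 9935 * 0.251 = 2494
15–29: 3037 * 0.971 = 2949
30–44: 5729 * 0.974 = 5580
45+: 9935 * 0.939 + 13232 * 0.334 = 9329 + 4419 = 13748
End of period: [2494, 2949, 5580, 13748]
[period 3]
Births: 5580 * 0.251 = 1401
15–29: 2494 * 0.971 = 2422
30–44: 2949 * 0.974 = 2872
45+: 5580 * 0.939 + 13748 * 0.334 = 5240 + 4592 = 9832
End of period: [1401, 2422, 2872, 9832]
Scenario A total after 3 periods: 16527
Scenario B projection —
[period 1]
Births: 12100 * 0.281 = 3400
15–29: 5900 * 0.971 = 5729
30–44: 10200 * 0.974 = 9935
45+: 12100 * 0.939 + 5600 * 0.334 = 11362 + 1870 = 13232
End of period: [3400, 5729, 9935, 13232]
[period 2]
Births: 9935 * 0.281 = 2792
15–29: 3400 * 0.971 = 3301
30–44: 5729 * 0.974 = 5580
45+: 9935 * 0.939 + 13232 * 0.334 = 9329 + 4419 = 13748
End of period: [2792, 3301, 5580, 13748]
[period 3]
Births: 5580 * 0.281 = 1568
15–29: 2792 * 0.971 = 2711
30–44: 3301 * 0.974 = 3215
45+: 5580 * 0.939 + 13748 * 0.334 = 5240 + 4592 = 9832
End of period: [1568, 2711, 3215, 9832]
Scenario B total after 3 periods: 17326
Difference B − A = 17326 − 16527 = 799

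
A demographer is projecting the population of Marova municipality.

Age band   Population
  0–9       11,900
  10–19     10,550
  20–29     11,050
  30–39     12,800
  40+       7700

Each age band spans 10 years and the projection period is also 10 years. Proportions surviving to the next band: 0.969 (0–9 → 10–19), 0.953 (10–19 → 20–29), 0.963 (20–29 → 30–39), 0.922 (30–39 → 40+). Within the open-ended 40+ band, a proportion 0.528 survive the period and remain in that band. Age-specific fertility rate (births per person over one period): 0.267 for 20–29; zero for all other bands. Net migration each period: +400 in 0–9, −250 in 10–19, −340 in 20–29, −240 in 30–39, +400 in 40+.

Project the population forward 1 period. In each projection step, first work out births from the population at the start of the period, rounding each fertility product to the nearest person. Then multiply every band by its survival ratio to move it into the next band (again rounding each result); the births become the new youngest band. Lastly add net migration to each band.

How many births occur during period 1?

2950

After projecting period 1:
Births: 11050 * 0.267 = 2950
10–19: 11900 * 0.969 = 11531
20–29: 10550 * 0.953 = 10054
30–39: 11050 * 0.963 = 10641
40+: 12800 * 0.922 + 7700 * 0.528 = 11802 + 4066 = 15868
Net migration: 0–9 + 400 → 3350; 10–19 − 250 → 11281; 20–29 − 340 → 9714; 30–39 − 240 → 10401; 40+ + 400 → 16268
Giving 3350 / 11281 / 9714 / 10401 / 16268.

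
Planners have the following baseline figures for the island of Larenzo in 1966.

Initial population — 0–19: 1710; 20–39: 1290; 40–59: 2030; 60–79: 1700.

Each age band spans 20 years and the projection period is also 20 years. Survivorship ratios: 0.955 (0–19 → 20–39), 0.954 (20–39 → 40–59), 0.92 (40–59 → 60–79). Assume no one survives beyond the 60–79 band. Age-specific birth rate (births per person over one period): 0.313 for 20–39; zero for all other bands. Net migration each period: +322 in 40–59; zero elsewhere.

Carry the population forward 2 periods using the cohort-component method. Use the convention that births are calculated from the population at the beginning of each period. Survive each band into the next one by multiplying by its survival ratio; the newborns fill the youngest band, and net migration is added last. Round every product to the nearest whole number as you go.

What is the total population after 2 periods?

— Period 1 —
Births: 1290 × 0.313 = 404
20–39: 1710 × 0.955 = 1633
40–59: 1290 × 0.954 = 1231
60–79: 2030 × 0.92 = 1868
Net migration: 40–59 + 322 → 1553
→ [404, 1633, 1553, 1868]
— Period 2 —
Births: 1633 × 0.313 = 511
20–39: 404 × 0.955 = 386
40–59: 1633 × 0.954 = 1558
60–79: 1553 × 0.92 = 1429
Net migration: 40–59 + 322 → 1880
→ [511, 386, 1880, 1429]
Total after period 2: 511 + 386 + 1880 + 1429 = 4206

4206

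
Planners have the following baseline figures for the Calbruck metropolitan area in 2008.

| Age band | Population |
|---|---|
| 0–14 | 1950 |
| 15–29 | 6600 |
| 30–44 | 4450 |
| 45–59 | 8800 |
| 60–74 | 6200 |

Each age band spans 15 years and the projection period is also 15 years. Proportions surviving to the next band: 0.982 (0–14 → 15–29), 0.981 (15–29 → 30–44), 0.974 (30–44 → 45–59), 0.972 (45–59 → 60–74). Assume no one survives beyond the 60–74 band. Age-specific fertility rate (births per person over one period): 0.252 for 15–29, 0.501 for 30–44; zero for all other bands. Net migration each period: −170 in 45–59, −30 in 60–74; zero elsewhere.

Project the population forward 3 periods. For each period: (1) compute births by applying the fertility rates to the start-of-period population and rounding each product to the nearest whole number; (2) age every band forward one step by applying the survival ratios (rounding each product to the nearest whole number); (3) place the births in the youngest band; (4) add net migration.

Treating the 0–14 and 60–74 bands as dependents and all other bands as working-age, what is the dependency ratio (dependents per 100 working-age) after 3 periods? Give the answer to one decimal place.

Period 1.
Births: 6600 * 0.252 = 1663, 4450 * 0.501 = 2229 → total 3892
15–29: 1950 * 0.982 = 1915
30–44: 6600 * 0.981 = 6475
45–59: 4450 * 0.974 = 4334
60–74: 8800 * 0.972 = 8554
Net migration: 45–59 − 170 → 4164; 60–74 − 30 → 8524
Giving 3892 / 1915 / 6475 / 4164 / 8524.
Period 2.
Births: 1915 * 0.252 = 483, 6475 * 0.501 = 3244 → total 3727
15–29: 3892 * 0.982 = 3822
30–44: 1915 * 0.981 = 1879
45–59: 6475 * 0.974 = 6307
60–74: 4164 * 0.972 = 4047
Net migration: 45–59 − 170 → 6137; 60–74 − 30 → 4017
Giving 3727 / 3822 / 1879 / 6137 / 4017.
Period 3.
Births: 3822 * 0.252 = 963, 1879 * 0.501 = 941 → total 1904
15–29: 3727 * 0.982 = 3660
30–44: 3822 * 0.981 = 3749
45–59: 1879 * 0.974 = 1830
60–74: 6137 * 0.972 = 5965
Net migration: 45–59 − 170 → 1660; 60–74 − 30 → 5935
Giving 1904 / 3660 / 3749 / 1660 / 5935.
Dependents (band 0–14 + band 60–74) = 1904 + 5935 = 7839; working-age = 9069; ratio = 7839/9069 × 100 = 86.4

86.4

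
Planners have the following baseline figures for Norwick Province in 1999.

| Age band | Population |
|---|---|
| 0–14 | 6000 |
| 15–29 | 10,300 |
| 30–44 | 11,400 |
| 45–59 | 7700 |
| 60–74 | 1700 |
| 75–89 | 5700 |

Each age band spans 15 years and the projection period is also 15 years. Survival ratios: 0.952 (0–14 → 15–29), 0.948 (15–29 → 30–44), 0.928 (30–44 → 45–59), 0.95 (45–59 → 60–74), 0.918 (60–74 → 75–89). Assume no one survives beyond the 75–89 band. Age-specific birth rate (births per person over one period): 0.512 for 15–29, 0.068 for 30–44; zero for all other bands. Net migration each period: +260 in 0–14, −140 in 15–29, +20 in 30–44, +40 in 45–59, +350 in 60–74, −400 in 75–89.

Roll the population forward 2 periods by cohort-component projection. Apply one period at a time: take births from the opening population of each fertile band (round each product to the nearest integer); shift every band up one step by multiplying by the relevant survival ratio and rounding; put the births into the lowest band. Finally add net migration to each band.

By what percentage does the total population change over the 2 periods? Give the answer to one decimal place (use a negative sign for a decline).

-3.9

Call the groups 1 to 6, youngest first.
Period 1.
Births: 10300 × 0.512 = 5274 ; 11400 × 0.068 = 775 — total 6049
Group 2: 6000 × 0.952 = 5712
Group 3: 10300 × 0.948 = 9764
Group 4: 11400 × 0.928 = 10579
Group 5: 7700 × 0.95 = 7315
Group 6: 1700 × 0.918 = 1561
Net migration: Group 1 + 260 → 6309; Group 2 − 140 → 5572; Group 3 + 20 → 9784; Group 4 + 40 → 10619; Group 5 + 350 → 7665; Group 6 − 400 → 1161
→ [6309, 5572, 9784, 10619, 7665, 1161]
Period 2.
Births: 5572 × 0.512 = 2853 ; 9784 × 0.068 = 665 — total 3518
Group 2: 6309 × 0.952 = 6006
Group 3: 5572 × 0.948 = 5282
Group 4: 9784 × 0.928 = 9080
Group 5: 10619 × 0.95 = 10088
Group 6: 7665 × 0.918 = 7036
Net migration: Group 1 + 260 → 3778; Group 2 − 140 → 5866; Group 3 + 20 → 5302; Group 4 + 40 → 9120; Group 5 + 350 → 10438; Group 6 − 400 → 6636
→ [3778, 5866, 5302, 9120, 10438, 6636]
Total: 42800 → 41140; change = -1660; percentage change = -3.9%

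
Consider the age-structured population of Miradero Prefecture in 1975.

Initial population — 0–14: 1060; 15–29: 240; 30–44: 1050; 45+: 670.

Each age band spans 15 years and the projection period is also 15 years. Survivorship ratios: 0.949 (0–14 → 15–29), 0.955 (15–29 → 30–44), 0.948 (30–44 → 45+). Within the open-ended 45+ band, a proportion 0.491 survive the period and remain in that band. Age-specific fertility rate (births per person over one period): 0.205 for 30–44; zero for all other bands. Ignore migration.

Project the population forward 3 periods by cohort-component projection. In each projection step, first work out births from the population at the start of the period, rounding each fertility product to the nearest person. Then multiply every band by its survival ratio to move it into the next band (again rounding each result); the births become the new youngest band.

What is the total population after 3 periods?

[period 1]
Births: 1050 * 0.205 = 215
15–29: 1060 * 0.949 = 1006
30–44: 240 * 0.955 = 229
45+: 1050 * 0.948 + 670 * 0.491 = 995 + 329 = 1324
→ [215, 1006, 229, 1324]
[period 2]
Births: 229 * 0.205 = 47
15–29: 215 * 0.949 = 204
30–44: 1006 * 0.955 = 961
45+: 229 * 0.948 + 1324 * 0.491 = 217 + 650 = 867
→ [47, 204, 961, 867]
[period 3]
Births: 961 * 0.205 = 197
15–29: 47 * 0.949 = 45
30–44: 204 * 0.955 = 195
45+: 961 * 0.948 + 867 * 0.491 = 911 + 426 = 1337
→ [197, 45, 195, 1337]
Total after period 3: 197 + 45 + 195 + 1337 = 1774

1774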